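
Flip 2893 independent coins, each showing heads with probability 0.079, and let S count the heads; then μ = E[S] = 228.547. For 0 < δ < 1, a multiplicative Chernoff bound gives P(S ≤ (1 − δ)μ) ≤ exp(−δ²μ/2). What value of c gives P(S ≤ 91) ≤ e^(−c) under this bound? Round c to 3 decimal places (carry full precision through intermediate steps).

41.390

Write 91 = (1 − δ)μ, so δ = 1 − 91/228.547 = 0.6018324…
Then the exponent is δ²μ/2 = (μ − 91)²/(2μ) = 41.390124.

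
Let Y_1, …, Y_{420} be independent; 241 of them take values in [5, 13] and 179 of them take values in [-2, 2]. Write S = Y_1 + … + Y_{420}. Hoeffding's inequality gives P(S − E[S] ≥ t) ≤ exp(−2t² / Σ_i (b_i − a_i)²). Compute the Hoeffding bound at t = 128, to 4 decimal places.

0.1667

Σ(b_i − a_i)² = 241·8² + 179·4² = 18288.
Exponent = 2·128² / 18288 = 1.79178.
Bound = exp(−1.79178) = 0.16666.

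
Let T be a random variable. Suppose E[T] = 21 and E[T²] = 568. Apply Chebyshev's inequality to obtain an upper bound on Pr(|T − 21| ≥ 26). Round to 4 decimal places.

Var(T) = E[T²] − (E[T])² = 568 − 441 = 127.
Chebyshev's inequality: Pr(|T − μ| ≥ t) ≤ Var(T)/t² = 127/676 = 0.1879.

0.1879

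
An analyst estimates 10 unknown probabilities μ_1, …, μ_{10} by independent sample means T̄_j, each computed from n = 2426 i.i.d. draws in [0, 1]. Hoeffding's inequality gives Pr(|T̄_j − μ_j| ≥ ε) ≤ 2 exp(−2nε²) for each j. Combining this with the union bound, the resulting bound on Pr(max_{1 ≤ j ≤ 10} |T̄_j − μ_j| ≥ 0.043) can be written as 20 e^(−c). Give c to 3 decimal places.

Union bound over the 10 events: Pr(max_{1 ≤ j ≤ 10} |T̄_j − μ_j| ≥ 0.043) ≤ 10·2·exp(−2nε²) = 20 exp(−2·2426·0.043²).
So c = 2·2426·0.043² = 8.9713.

8.971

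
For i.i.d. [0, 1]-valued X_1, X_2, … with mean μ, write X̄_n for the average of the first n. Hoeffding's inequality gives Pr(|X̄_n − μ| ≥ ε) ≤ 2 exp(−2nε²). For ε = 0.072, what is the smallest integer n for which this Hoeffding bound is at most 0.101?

288

Require 2·exp(−2nε²) ≤ 0.101, i.e. 2nε² ≥ ln(2/0.101) = 2.985782.
So n ≥ 2.985782 / (2·0.072²) = 287.981.
The smallest integer n is 288.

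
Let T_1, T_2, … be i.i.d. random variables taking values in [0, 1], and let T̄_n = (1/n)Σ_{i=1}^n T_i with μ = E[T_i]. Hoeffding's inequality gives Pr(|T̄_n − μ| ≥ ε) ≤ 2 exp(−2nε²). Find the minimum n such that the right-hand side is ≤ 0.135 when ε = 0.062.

351

Require 2·exp(−2nε²) ≤ 0.135, i.e. 2nε² ≥ ln(2/0.135) = 2.695628.
So n ≥ 2.695628 / (2·0.062²) = 350.628.
The smallest integer n is 351.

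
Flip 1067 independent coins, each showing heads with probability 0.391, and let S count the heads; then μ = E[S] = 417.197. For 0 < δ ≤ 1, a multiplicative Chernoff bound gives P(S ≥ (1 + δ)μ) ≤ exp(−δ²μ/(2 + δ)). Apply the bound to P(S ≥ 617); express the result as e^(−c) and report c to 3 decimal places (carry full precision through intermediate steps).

Write 617 = (1 + δ)μ, so δ = 617/417.197 − 1 = 0.4789176…
Then the exponent is δ²μ/(2 + δ) = (617 − μ)² / (μ·(2 + δ)) = 38.601194.

38.601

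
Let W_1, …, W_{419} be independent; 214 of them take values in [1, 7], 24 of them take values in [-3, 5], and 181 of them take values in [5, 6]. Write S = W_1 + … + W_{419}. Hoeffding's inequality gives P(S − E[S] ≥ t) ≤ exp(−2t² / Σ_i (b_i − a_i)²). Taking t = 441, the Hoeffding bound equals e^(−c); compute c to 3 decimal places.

41.287

Σ(b_i − a_i)² = 214·6² + 24·8² + 181·1² = 9421.
c = 2t² / 9421 = 2·441² / 9421 = 41.2867.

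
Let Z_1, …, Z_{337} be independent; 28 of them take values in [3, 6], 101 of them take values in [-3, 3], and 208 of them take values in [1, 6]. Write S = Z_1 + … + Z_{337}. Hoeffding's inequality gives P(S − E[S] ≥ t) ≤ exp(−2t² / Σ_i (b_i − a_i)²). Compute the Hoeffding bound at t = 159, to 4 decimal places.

0.0038

Σ(b_i − a_i)² = 28·3² + 101·6² + 208·5² = 9088.
Exponent = 2·159² / 9088 = 5.56360.
Bound = exp(−5.56360) = 0.00383.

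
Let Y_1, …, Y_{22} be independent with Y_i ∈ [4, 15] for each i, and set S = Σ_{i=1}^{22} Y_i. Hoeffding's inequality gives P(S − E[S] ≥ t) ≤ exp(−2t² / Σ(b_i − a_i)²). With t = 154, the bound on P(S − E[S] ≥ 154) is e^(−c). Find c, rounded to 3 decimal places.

Σ(b_i − a_i)² = 22·(11)² = 2662.
c = 2t²/2662 = 2·154²/2662 = 17.8182.

17.818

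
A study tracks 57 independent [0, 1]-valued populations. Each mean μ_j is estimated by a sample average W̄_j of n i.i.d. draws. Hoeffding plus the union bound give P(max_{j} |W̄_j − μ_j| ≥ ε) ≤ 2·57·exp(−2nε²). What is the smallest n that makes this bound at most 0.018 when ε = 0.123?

Need 2·57·exp(−2nε²) ≤ 0.018, i.e. exp(−2nε²) ≤ 0.018/114.
So 2nε² ≥ ln(114/0.018) = 8.753582.
Hence n ≥ 8.753582/(2·0.123²) = 289.298.
The smallest integer n is 290.

290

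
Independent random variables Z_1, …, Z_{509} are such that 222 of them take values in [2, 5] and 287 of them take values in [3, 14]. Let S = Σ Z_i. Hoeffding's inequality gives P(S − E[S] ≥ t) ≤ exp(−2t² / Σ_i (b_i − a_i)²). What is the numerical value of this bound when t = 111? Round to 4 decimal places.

Σ(b_i − a_i)² = 222·3² + 287·11² = 36725.
Exponent = 2·111² / 36725 = 0.67099.
Bound = exp(−0.67099) = 0.51120.

0.5112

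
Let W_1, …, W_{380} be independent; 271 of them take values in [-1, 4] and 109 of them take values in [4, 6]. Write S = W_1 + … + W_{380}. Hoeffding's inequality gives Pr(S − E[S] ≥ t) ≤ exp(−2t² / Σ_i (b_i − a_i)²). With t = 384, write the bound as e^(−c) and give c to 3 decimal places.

40.898

Σ(b_i − a_i)² = 271·5² + 109·2² = 7211.
c = 2t² / 7211 = 2·384² / 7211 = 40.8975.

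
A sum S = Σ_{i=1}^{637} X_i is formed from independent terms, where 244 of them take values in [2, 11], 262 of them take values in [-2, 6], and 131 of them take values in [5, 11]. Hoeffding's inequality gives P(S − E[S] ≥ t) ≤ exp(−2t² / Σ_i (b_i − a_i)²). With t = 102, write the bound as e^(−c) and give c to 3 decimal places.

0.504

Σ(b_i − a_i)² = 244·9² + 262·8² + 131·6² = 41248.
c = 2t² / 41248 = 2·102² / 41248 = 0.5045.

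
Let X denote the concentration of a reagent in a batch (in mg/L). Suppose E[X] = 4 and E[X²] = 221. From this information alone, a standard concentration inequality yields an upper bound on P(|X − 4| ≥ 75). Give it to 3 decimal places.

0.036

The first two moments determine the variance, so Chebyshev's inequality is the sharpest standard bound available.
Var(X) = E[X²] − (E[X])² = 221 − 16 = 205.
Chebyshev's inequality: P(|X − μ| ≥ t) ≤ Var(X)/t² = 205/5625 = 0.0364.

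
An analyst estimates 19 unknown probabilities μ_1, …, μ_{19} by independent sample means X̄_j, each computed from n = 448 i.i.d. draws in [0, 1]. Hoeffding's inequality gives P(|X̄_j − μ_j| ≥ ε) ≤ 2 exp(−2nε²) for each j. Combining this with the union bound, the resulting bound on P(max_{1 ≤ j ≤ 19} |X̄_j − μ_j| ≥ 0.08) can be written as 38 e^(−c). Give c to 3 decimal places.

Union bound over the 19 events: P(max_{1 ≤ j ≤ 19} |X̄_j − μ_j| ≥ 0.08) ≤ 19·2·exp(−2nε²) = 38 exp(−2·448·0.08²).
So c = 2·448·0.08² = 5.7344.

5.734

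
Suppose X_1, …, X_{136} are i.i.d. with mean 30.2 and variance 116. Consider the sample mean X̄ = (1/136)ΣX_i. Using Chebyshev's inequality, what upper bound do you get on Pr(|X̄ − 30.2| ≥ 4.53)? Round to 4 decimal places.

0.0416

Var(X̄) = Var(X_i)/n = 116/136 = 0.85294.
Chebyshev: Pr(|X̄ − 30.2| ≥ 4.53) ≤ Var(X̄)/(4.53)² = 116/(136·4.53²) = 0.0416.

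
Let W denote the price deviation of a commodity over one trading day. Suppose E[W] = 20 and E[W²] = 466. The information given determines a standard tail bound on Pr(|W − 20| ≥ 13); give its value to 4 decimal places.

0.3905

The first two moments determine the variance, so Chebyshev's inequality is the sharpest standard bound available.
Var(W) = E[W²] − (E[W])² = 466 − 400 = 66.
Chebyshev's inequality: Pr(|W − μ| ≥ t) ≤ Var(W)/t² = 66/169 = 0.3905.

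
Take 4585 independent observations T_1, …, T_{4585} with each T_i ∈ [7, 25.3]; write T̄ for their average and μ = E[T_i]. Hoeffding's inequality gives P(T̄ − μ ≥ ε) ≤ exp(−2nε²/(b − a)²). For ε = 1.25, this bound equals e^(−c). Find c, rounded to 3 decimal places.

c = 2nε²/(b − a)² = 2·4585·1.25² / 18.3² = 42.7846.

42.785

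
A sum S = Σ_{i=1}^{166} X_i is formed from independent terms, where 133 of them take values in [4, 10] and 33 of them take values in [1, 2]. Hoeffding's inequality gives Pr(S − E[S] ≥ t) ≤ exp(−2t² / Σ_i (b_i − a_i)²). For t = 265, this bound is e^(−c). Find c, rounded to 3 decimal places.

Σ(b_i − a_i)² = 133·6² + 33·1² = 4821.
c = 2t² / 4821 = 2·265² / 4821 = 29.1330.

29.133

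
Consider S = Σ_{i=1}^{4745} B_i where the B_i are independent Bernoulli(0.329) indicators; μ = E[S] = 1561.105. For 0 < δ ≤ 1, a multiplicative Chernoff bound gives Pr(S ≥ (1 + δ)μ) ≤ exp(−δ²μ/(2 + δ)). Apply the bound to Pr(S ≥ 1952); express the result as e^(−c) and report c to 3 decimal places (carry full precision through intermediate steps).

Write 1952 = (1 + δ)μ, so δ = 1952/1561.105 − 1 = 0.2503964…
Then the exponent is δ²μ/(2 + δ) = (1952 − μ)² / (μ·(2 + δ)) = 43.493975.

43.494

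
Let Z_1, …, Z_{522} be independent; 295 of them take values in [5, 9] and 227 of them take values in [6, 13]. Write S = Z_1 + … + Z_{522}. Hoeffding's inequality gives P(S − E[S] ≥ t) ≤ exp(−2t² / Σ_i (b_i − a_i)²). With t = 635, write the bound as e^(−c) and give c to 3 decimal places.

Σ(b_i − a_i)² = 295·4² + 227·7² = 15843.
c = 2t² / 15843 = 2·635² / 15843 = 50.9026.

50.903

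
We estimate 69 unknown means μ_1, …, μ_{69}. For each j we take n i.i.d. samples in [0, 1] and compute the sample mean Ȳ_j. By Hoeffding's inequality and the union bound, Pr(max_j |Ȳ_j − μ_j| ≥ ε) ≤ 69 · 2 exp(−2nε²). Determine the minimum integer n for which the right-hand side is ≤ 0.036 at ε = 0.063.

1040

Need 2·69·exp(−2nε²) ≤ 0.036, i.e. exp(−2nε²) ≤ 0.036/138.
So 2nε² ≥ ln(138/0.036) = 8.251490.
Hence n ≥ 8.251490/(2·0.063²) = 1039.492.
The smallest integer n is 1040.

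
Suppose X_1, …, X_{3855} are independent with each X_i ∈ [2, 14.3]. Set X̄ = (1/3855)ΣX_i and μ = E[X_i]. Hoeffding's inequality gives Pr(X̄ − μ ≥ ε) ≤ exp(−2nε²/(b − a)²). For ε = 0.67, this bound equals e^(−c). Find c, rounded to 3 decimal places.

c = 2nε²/(b − a)² = 2·3855·0.67² / 12.3² = 22.8767.

22.877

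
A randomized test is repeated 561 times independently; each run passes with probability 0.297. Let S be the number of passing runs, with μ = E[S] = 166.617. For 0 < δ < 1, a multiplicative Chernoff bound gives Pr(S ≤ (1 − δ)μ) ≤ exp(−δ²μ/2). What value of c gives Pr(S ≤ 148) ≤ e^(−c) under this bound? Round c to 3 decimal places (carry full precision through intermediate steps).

Write 148 = (1 − δ)μ, so δ = 1 − 148/166.617 = 0.1117353…
Then the exponent is δ²μ/2 = (μ − 148)²/(2μ) = 1.040088.

1.040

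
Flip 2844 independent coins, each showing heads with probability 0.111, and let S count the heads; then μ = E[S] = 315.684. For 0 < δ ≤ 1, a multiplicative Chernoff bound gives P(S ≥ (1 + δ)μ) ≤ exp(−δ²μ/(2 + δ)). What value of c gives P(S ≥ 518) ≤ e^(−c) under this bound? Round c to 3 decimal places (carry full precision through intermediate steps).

Write 518 = (1 + δ)μ, so δ = 518/315.684 − 1 = 0.6408814…
Then the exponent is δ²μ/(2 + δ) = (518 − μ)² / (μ·(2 + δ)) = 49.097456.

49.097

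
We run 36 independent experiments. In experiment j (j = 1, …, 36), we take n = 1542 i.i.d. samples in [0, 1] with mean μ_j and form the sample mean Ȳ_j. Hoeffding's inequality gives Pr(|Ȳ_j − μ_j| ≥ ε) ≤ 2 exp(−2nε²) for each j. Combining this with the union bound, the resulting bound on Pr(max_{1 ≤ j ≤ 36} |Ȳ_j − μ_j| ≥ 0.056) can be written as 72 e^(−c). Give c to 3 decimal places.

Union bound over the 36 events: Pr(max_{1 ≤ j ≤ 36} |Ȳ_j − μ_j| ≥ 0.056) ≤ 36·2·exp(−2nε²) = 72 exp(−2·1542·0.056²).
So c = 2·1542·0.056² = 9.6714.

9.671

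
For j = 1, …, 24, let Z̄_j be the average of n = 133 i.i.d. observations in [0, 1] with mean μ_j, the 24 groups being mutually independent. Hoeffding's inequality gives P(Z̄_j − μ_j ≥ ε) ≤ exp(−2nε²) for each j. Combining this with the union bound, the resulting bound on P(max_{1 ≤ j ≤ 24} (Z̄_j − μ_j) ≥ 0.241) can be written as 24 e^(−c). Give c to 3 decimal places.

Union bound over the 24 events: P(max_{1 ≤ j ≤ 24} (Z̄_j − μ_j) ≥ 0.241) ≤ 24·exp(−2nε²) = 24 exp(−2·133·0.241²).
So c = 2·133·0.241² = 15.4495.

15.450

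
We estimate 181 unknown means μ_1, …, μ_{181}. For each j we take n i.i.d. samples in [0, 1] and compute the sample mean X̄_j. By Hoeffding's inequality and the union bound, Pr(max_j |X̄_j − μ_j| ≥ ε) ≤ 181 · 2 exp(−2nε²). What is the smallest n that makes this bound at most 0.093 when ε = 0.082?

Need 2·181·exp(−2nε²) ≤ 0.093, i.e. exp(−2nε²) ≤ 0.093/362.
So 2nε² ≥ ln(362/0.093) = 8.266800.
Hence n ≥ 8.266800/(2·0.082²) = 614.723.
The smallest integer n is 615.

615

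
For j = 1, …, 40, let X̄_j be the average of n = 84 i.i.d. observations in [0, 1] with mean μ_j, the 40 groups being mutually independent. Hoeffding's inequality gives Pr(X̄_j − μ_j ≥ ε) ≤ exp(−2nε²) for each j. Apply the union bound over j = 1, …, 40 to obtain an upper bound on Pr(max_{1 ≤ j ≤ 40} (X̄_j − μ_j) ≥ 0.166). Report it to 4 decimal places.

0.3904

Per-experiment Hoeffding bound: exp(−2·84·0.166²) = exp(−4.62941) = 0.0097605.
Union bound over 40 events: 40·0.0097605 = 0.39042.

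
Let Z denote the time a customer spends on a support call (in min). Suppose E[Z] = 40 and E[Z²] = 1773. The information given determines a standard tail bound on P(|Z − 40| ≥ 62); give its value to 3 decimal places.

The first two moments determine the variance, so Chebyshev's inequality is the sharpest standard bound available.
Var(Z) = E[Z²] − (E[Z])² = 1773 − 1600 = 173.
Chebyshev's inequality: P(|Z − μ| ≥ t) ≤ Var(Z)/t² = 173/3844 = 0.0450.

0.045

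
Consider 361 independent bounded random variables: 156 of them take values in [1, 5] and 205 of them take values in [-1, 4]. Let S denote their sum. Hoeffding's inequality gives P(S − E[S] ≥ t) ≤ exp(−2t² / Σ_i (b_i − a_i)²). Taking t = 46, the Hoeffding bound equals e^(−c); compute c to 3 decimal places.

Σ(b_i − a_i)² = 156·4² + 205·5² = 7621.
c = 2t² / 7621 = 2·46² / 7621 = 0.5553.

0.555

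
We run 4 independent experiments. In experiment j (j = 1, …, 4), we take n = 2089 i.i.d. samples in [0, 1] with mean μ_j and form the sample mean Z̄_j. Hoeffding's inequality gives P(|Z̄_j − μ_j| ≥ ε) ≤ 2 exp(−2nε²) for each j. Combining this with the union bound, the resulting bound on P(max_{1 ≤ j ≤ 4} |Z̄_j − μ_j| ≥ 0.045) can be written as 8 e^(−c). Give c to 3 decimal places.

Union bound over the 4 events: P(max_{1 ≤ j ≤ 4} |Z̄_j − μ_j| ≥ 0.045) ≤ 4·2·exp(−2nε²) = 8 exp(−2·2089·0.045²).
So c = 2·2089·0.045² = 8.4604.

8.460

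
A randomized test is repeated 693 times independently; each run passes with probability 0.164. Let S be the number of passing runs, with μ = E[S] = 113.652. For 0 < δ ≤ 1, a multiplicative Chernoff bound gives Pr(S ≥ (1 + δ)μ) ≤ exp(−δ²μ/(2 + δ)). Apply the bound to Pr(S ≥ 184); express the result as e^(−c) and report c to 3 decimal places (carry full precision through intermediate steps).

Write 184 = (1 + δ)μ, so δ = 184/113.652 − 1 = 0.6189772…
Then the exponent is δ²μ/(2 + δ) = (184 − μ)² / (μ·(2 + δ)) = 16.626265.

16.626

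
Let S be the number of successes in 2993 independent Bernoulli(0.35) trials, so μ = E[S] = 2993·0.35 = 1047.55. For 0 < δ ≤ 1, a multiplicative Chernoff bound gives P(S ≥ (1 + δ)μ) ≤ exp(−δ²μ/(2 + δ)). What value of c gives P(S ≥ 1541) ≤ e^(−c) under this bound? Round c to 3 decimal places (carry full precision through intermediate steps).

94.065

Write 1541 = (1 + δ)μ, so δ = 1541/1047.55 − 1 = 0.4710515…
Then the exponent is δ²μ/(2 + δ) = (1541 − μ)² / (μ·(2 + δ)) = 94.065366.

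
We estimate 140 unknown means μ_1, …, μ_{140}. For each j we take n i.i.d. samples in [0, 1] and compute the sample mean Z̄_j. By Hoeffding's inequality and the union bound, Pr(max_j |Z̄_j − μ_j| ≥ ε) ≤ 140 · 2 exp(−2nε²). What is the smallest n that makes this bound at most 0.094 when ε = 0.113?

314

Need 2·140·exp(−2nε²) ≤ 0.094, i.e. exp(−2nε²) ≤ 0.094/280.
So 2nε² ≥ ln(280/0.094) = 7.999250.
Hence n ≥ 7.999250/(2·0.113²) = 313.229.
The smallest integer n is 314.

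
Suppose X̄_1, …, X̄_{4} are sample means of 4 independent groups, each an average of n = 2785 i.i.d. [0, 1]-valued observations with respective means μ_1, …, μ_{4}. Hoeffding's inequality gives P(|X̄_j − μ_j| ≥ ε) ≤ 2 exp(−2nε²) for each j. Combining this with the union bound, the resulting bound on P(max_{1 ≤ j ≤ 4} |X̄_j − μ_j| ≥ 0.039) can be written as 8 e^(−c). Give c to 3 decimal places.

Union bound over the 4 events: P(max_{1 ≤ j ≤ 4} |X̄_j − μ_j| ≥ 0.039) ≤ 4·2·exp(−2nε²) = 8 exp(−2·2785·0.039²).
So c = 2·2785·0.039² = 8.4720.

8.472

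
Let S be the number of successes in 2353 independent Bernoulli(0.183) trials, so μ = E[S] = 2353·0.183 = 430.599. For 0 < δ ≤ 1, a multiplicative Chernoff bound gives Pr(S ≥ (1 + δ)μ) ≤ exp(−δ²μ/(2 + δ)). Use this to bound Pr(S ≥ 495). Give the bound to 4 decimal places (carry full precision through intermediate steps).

0.0113

Write 495 = (1 + δ)μ, so δ = 495/430.599 − 1 = 0.1495614…
Then the exponent is δ²μ/(2 + δ) = (495 − μ)² / (μ·(2 + δ)) = 4.480870.
Bound = exp(−4.480870) = 0.01132.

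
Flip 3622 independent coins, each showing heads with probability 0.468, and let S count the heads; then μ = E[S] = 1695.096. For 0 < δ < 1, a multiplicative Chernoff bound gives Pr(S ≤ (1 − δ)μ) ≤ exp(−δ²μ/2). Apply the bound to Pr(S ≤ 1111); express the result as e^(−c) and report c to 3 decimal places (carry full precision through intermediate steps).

100.634

Write 1111 = (1 − δ)μ, so δ = 1 − 1111/1695.096 = 0.3445799…
Then the exponent is δ²μ/2 = (μ − 1111)²/(2μ) = 100.633869.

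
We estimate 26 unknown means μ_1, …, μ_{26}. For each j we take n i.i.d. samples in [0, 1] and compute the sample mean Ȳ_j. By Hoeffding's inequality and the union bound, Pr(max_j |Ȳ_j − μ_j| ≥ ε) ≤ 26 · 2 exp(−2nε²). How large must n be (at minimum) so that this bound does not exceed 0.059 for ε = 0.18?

105

Need 2·26·exp(−2nε²) ≤ 0.059, i.e. exp(−2nε²) ≤ 0.059/52.
So 2nε² ≥ ln(52/0.059) = 6.781462.
Hence n ≥ 6.781462/(2·0.18²) = 104.652.
The smallest integer n is 105.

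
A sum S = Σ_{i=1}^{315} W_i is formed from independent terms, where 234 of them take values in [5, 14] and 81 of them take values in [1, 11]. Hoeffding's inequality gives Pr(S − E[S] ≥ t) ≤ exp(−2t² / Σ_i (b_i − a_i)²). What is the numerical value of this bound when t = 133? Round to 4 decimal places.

Σ(b_i − a_i)² = 234·9² + 81·10² = 27054.
Exponent = 2·133² / 27054 = 1.30768.
Bound = exp(−1.30768) = 0.27045.

0.2704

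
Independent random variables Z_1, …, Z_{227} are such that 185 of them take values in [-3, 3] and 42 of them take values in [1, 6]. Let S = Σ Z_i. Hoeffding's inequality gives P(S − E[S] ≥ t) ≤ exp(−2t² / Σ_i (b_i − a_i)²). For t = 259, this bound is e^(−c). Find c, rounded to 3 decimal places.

Σ(b_i − a_i)² = 185·6² + 42·5² = 7710.
c = 2t² / 7710 = 2·259² / 7710 = 17.4010.

17.401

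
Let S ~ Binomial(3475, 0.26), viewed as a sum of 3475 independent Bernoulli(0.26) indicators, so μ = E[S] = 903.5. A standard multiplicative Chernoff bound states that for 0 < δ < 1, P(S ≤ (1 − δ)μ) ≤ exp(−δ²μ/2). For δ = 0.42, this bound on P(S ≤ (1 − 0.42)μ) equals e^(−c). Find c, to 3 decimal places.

79.689

c = δ²μ/2 = 0.42²·903.5/2 = 79.6887.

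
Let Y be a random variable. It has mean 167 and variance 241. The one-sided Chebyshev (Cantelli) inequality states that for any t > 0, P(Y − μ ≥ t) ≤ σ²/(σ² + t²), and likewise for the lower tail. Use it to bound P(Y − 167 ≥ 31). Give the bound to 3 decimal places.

0.200

Here σ² = 241 and t = 31, so σ² + t² = 1202.
Cantelli's bound: 241/1202 = 0.2005.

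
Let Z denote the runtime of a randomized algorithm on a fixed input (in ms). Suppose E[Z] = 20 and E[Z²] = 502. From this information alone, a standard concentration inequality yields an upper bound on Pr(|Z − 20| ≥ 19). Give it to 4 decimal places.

The first two moments determine the variance, so Chebyshev's inequality is the sharpest standard bound available.
Var(Z) = E[Z²] − (E[Z])² = 502 − 400 = 102.
Chebyshev's inequality: Pr(|Z − μ| ≥ t) ≤ Var(Z)/t² = 102/361 = 0.2825.

0.2825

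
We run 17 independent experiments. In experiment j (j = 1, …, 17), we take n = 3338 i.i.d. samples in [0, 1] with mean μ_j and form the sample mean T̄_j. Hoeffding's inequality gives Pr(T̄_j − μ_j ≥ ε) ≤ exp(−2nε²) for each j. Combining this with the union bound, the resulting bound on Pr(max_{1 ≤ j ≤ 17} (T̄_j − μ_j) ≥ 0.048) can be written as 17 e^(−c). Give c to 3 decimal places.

15.382

Union bound over the 17 events: Pr(max_{1 ≤ j ≤ 17} (T̄_j − μ_j) ≥ 0.048) ≤ 17·exp(−2nε²) = 17 exp(−2·3338·0.048²).
So c = 2·3338·0.048² = 15.3815.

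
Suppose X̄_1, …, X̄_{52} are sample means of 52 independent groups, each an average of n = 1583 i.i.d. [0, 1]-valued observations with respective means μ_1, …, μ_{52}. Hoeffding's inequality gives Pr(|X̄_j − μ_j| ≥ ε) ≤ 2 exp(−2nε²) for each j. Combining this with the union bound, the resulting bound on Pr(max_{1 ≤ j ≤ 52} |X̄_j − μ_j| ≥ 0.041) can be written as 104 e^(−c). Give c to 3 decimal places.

5.322

Union bound over the 52 events: Pr(max_{1 ≤ j ≤ 52} |X̄_j − μ_j| ≥ 0.041) ≤ 52·2·exp(−2nε²) = 104 exp(−2·1583·0.041²).
So c = 2·1583·0.041² = 5.3220.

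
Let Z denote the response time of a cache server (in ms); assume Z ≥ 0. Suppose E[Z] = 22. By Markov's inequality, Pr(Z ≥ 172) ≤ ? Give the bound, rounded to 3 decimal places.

Markov's inequality: for a non-negative random variable, Pr(Z ≥ a) ≤ E[Z]/a.
Here E[Z] = 22 and a = 172, so the bound is 22/172 = 0.1279.

0.128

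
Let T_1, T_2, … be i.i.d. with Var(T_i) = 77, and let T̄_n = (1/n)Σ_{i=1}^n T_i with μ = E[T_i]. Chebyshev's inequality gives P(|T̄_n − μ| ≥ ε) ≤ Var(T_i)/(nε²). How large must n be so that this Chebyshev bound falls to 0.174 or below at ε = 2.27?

86

Require 77/(n·2.27²) ≤ 0.174, i.e. n ≥ 77/(0.174·2.27²) = 85.880.
The smallest integer n is 86.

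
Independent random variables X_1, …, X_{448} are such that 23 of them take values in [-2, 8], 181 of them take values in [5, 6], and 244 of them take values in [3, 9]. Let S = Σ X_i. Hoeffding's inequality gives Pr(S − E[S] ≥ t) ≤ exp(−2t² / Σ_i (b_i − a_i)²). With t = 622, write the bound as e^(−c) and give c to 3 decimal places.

Σ(b_i − a_i)² = 23·10² + 181·1² + 244·6² = 11265.
c = 2t² / 11265 = 2·622² / 11265 = 68.6878.

68.688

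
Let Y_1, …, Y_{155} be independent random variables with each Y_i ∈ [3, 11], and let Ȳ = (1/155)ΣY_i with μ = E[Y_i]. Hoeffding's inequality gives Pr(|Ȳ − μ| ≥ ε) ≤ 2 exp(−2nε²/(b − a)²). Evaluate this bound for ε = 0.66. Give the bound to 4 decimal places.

Exponent: 2nε²/(b − a)² = 2·155·0.66² / 8² = 2.10994.
Bound = 2·exp(−2.10994) = 0.24249.

0.2425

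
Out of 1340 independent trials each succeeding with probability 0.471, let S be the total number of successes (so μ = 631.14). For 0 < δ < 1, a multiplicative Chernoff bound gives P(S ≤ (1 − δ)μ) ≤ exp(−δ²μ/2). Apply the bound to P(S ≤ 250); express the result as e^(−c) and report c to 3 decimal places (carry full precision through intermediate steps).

Write 250 = (1 − δ)μ, so δ = 1 − 250/631.14 = 0.6038914…
Then the exponent is δ²μ/2 = (μ − 250)²/(2μ) = 115.083579.

115.084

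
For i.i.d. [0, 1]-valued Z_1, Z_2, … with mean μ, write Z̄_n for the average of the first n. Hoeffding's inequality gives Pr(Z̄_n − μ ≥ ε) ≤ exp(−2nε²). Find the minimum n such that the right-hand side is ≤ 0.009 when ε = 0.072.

Require exp(−2nε²) ≤ 0.009, i.e. 2nε² ≥ ln(1/0.009) = 4.710531.
So n ≥ 4.710531 / (2·0.072²) = 454.334.
The smallest integer n is 455.

455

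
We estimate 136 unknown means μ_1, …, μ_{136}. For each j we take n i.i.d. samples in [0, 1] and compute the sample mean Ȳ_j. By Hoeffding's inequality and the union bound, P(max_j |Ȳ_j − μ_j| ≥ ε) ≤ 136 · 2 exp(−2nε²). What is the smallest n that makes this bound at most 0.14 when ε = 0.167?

Need 2·136·exp(−2nε²) ≤ 0.14, i.e. exp(−2nε²) ≤ 0.14/272.
So 2nε² ≥ ln(272/0.14) = 7.571915.
Hence n ≥ 7.571915/(2·0.167²) = 135.751.
The smallest integer n is 136.

136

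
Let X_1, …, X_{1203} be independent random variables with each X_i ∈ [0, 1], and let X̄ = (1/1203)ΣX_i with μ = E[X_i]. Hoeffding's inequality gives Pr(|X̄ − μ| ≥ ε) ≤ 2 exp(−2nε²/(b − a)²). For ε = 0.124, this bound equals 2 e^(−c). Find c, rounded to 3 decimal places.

36.995

c = 2nε²/(b − a)² = 2·1203·0.124² / 1² = 36.9947.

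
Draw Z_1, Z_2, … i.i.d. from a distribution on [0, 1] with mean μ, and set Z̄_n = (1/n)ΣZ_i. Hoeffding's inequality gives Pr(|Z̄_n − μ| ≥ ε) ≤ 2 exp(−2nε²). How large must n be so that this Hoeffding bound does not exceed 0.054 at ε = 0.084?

Require 2·exp(−2nε²) ≤ 0.054, i.e. 2nε² ≥ ln(2/0.054) = 3.611918.
So n ≥ 3.611918 / (2·0.084²) = 255.947.
The smallest integer n is 256.

256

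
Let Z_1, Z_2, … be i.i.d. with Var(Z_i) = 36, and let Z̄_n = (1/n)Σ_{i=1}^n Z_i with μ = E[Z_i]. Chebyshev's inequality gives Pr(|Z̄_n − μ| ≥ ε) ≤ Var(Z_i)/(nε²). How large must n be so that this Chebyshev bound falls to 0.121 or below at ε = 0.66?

684

Require 36/(n·0.66²) ≤ 0.121, i.e. n ≥ 36/(0.121·0.66²) = 683.013.
The smallest integer n is 684.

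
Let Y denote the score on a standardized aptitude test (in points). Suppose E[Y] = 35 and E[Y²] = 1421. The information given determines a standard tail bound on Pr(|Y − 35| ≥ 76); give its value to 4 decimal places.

The first two moments determine the variance, so Chebyshev's inequality is the sharpest standard bound available.
Var(Y) = E[Y²] − (E[Y])² = 1421 − 1225 = 196.
Chebyshev's inequality: Pr(|Y − μ| ≥ t) ≤ Var(Y)/t² = 196/5776 = 0.0339.

0.0339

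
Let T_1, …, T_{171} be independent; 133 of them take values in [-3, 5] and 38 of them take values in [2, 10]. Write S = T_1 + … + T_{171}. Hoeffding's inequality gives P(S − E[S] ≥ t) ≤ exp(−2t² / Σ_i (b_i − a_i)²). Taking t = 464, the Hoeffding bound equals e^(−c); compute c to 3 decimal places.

39.345

Σ(b_i − a_i)² = 133·8² + 38·8² = 10944.
c = 2t² / 10944 = 2·464² / 10944 = 39.3450.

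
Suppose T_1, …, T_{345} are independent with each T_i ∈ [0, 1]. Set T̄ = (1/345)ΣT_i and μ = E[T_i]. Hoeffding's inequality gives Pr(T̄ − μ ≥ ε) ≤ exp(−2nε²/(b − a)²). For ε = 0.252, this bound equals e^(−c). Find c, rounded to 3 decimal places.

c = 2nε²/(b − a)² = 2·345·0.252² / 1² = 43.8178.

43.818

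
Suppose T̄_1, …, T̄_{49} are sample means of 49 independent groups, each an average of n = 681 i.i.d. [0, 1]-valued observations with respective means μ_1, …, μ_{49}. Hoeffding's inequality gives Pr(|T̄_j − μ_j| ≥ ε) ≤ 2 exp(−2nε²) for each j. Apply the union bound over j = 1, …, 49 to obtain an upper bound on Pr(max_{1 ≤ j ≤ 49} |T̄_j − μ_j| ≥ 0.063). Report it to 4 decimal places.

0.4401

Per-experiment Hoeffding bound: 2·exp(−2·681·0.063²) = 2·exp(−5.40578) = 0.0089811.
Union bound over 49 events: 49·0.0089811 = 0.44007.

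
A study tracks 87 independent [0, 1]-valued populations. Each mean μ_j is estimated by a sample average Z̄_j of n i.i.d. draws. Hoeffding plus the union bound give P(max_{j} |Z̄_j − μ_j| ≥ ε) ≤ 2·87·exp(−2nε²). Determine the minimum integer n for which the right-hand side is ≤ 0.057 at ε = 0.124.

Need 2·87·exp(−2nε²) ≤ 0.057, i.e. exp(−2nε²) ≤ 0.057/174.
So 2nε² ≥ ln(174/0.057) = 8.023759.
Hence n ≥ 8.023759/(2·0.124²) = 260.918.
The smallest integer n is 261.

261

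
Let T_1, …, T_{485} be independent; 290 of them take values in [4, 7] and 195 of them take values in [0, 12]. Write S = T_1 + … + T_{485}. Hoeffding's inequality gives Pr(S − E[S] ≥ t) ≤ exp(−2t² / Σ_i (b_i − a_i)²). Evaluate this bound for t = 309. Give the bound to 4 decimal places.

Σ(b_i − a_i)² = 290·3² + 195·12² = 30690.
Exponent = 2·309² / 30690 = 6.22229.
Bound = exp(−6.22229) = 0.00198.

0.0020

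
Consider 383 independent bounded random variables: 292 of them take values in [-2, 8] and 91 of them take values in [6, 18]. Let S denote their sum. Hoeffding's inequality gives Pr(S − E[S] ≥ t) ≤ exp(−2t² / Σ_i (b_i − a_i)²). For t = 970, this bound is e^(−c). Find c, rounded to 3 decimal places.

44.483

Σ(b_i − a_i)² = 292·10² + 91·12² = 42304.
c = 2t² / 42304 = 2·970² / 42304 = 44.4828.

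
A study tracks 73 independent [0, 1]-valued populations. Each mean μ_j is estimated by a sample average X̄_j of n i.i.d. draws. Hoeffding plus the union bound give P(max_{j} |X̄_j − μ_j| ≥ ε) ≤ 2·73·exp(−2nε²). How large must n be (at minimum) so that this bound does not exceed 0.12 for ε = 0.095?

Need 2·73·exp(−2nε²) ≤ 0.12, i.e. exp(−2nε²) ≤ 0.12/146.
So 2nε² ≥ ln(146/0.12) = 7.103870.
Hence n ≥ 7.103870/(2·0.095²) = 393.566.
The smallest integer n is 394.

394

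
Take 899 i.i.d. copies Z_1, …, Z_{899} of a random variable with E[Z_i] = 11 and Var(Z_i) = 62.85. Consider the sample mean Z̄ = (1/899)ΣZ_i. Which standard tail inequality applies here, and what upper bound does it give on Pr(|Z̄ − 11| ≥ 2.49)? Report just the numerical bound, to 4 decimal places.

0.0113

With mean and variance of each term known, Chebyshev's inequality bounds the deviation of the sum (or sample mean).
Var(Z̄) = Var(Z_i)/n = 62.85/899 = 0.069911.
Chebyshev: Pr(|Z̄ − 11| ≥ 2.49) ≤ Var(Z̄)/(2.49)² = 62.85/(899·2.49²) = 0.0113.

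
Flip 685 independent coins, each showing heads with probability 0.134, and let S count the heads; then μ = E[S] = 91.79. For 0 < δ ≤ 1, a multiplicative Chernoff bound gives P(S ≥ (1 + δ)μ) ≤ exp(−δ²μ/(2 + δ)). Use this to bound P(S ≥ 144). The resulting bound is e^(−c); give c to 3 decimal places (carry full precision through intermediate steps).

11.561

Write 144 = (1 + δ)μ, so δ = 144/91.79 − 1 = 0.5687983…
Then the exponent is δ²μ/(2 + δ) = (144 − μ)² / (μ·(2 + δ)) = 11.560643.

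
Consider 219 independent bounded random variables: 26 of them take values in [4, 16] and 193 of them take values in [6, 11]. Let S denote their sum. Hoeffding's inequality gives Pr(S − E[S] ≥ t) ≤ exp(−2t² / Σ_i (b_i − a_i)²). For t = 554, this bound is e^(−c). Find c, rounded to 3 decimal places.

Σ(b_i − a_i)² = 26·12² + 193·5² = 8569.
c = 2t² / 8569 = 2·554² / 8569 = 71.6340.

71.634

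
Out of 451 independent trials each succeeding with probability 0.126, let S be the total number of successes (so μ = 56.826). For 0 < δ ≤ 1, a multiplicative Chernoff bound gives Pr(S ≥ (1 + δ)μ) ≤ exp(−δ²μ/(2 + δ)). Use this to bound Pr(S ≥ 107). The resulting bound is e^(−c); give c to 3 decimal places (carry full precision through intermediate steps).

Write 107 = (1 + δ)μ, so δ = 107/56.826 − 1 = 0.8829409…
Then the exponent is δ²μ/(2 + δ) = (107 − μ)² / (μ·(2 + δ)) = 15.366488.

15.366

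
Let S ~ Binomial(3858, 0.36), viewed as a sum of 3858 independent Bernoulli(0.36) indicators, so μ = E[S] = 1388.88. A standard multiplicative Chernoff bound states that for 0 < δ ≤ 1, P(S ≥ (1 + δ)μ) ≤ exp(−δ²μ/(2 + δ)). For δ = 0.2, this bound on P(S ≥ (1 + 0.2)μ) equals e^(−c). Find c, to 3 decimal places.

25.252

c = δ²μ/(2 + δ) = 0.2²·1388.88/(2 + 0.2) = 25.2524.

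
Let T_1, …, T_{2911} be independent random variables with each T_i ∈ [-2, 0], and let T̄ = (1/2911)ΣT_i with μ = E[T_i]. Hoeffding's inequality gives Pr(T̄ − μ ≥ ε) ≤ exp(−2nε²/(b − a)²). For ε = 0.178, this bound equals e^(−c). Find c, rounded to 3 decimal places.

46.116

c = 2nε²/(b − a)² = 2·2911·0.178² / 2² = 46.1161.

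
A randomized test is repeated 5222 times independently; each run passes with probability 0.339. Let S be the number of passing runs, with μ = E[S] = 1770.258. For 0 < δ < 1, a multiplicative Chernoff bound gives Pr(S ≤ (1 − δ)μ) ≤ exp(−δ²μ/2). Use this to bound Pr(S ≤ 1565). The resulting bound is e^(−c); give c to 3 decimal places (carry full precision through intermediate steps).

Write 1565 = (1 − δ)μ, so δ = 1 − 1565/1770.258 = 0.1159481…
Then the exponent is δ²μ/2 = (μ − 1565)²/(2μ) = 11.899635.

11.900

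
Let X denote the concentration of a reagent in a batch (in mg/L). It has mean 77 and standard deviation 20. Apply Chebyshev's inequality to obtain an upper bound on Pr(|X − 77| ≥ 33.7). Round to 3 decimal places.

0.352

Chebyshev: Pr(|X − μ| ≥ t) ≤ Var(X)/t².
Var(X) = σ² = 20² = 400.
Bound = 400 / 1135.69 = 0.3522.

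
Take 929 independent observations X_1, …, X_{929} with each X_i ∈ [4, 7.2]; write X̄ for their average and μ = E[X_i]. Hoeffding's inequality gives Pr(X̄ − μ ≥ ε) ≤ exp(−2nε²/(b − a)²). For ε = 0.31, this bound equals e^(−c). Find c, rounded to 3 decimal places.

c = 2nε²/(b − a)² = 2·929·0.31² / 3.2² = 17.4369.

17.437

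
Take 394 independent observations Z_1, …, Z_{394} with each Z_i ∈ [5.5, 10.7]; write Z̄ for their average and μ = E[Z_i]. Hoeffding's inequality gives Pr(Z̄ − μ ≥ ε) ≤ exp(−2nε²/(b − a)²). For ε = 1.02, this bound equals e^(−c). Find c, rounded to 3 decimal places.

c = 2nε²/(b − a)² = 2·394·1.02² / 5.2² = 30.3193.

30.319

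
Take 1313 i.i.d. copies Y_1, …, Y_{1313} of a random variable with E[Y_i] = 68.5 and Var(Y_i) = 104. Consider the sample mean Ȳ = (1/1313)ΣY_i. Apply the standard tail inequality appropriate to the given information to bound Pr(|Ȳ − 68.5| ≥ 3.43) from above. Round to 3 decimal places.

0.007

With mean and variance of each term known, Chebyshev's inequality bounds the deviation of the sum (or sample mean).
Var(Ȳ) = Var(Y_i)/n = 104/1313 = 0.079208.
Chebyshev: Pr(|Ȳ − 68.5| ≥ 3.43) ≤ Var(Ȳ)/(3.43)² = 104/(1313·3.43²) = 0.0067.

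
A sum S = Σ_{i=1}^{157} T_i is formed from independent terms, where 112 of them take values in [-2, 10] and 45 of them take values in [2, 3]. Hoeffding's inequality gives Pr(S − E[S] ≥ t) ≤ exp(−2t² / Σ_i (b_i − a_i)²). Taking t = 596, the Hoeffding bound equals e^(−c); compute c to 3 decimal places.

Σ(b_i − a_i)² = 112·12² + 45·1² = 16173.
c = 2t² / 16173 = 2·596² / 16173 = 43.9270.

43.927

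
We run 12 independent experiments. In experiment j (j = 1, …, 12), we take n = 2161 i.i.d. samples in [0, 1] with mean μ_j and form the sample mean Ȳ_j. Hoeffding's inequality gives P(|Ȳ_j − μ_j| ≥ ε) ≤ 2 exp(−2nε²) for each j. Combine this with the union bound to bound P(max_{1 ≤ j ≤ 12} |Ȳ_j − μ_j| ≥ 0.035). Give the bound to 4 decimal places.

0.1205

Per-experiment Hoeffding bound: 2·exp(−2·2161·0.035²) = 2·exp(−5.29445) = 0.010039.
Union bound over 12 events: 12·0.010039 = 0.12046.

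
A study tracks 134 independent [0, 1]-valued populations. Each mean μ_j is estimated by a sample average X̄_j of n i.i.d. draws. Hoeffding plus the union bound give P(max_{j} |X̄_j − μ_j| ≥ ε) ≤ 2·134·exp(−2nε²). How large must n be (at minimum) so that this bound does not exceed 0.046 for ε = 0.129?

Need 2·134·exp(−2nε²) ≤ 0.046, i.e. exp(−2nε²) ≤ 0.046/268.
So 2nε² ≥ ln(268/0.046) = 8.670101.
Hence n ≥ 8.670101/(2·0.129²) = 260.504.
The smallest integer n is 261.

261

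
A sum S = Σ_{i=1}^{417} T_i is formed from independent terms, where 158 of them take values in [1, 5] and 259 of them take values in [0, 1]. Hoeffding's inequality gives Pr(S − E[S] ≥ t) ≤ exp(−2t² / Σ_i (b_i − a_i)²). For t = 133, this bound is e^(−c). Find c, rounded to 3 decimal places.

Σ(b_i − a_i)² = 158·4² + 259·1² = 2787.
c = 2t² / 2787 = 2·133² / 2787 = 12.6939.

12.694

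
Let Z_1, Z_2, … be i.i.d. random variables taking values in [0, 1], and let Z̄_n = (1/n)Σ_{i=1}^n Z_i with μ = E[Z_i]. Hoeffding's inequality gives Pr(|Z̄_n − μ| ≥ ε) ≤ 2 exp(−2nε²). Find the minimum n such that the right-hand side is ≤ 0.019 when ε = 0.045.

1150

Require 2·exp(−2nε²) ≤ 0.019, i.e. 2nε² ≥ ln(2/0.019) = 4.656463.
So n ≥ 4.656463 / (2·0.045²) = 1149.744.
The smallest integer n is 1150.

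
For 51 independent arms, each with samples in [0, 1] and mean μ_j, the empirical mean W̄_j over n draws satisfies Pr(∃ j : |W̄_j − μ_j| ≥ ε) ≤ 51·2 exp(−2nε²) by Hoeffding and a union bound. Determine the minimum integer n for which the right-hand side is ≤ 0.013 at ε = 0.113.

Need 2·51·exp(−2nε²) ≤ 0.013, i.e. exp(−2nε²) ≤ 0.013/102.
So 2nε² ≥ ln(102/0.013) = 8.967779.
Hence n ≥ 8.967779/(2·0.113²) = 351.154.
The smallest integer n is 352.

352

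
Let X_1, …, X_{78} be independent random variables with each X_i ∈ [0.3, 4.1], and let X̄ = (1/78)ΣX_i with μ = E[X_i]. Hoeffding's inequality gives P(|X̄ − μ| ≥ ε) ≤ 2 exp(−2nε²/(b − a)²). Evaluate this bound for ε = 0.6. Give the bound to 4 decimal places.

Exponent: 2nε²/(b − a)² = 2·78·0.6² / 3.8² = 3.88920.
Bound = 2·exp(−3.88920) = 0.04092.

0.0409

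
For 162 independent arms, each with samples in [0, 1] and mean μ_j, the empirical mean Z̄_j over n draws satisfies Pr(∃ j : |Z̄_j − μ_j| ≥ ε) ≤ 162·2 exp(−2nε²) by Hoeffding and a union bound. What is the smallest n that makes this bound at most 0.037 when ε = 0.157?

185

Need 2·162·exp(−2nε²) ≤ 0.037, i.e. exp(−2nε²) ≤ 0.037/324.
So 2nε² ≥ ln(324/0.037) = 9.077581.
Hence n ≥ 9.077581/(2·0.157²) = 184.137.
The smallest integer n is 185.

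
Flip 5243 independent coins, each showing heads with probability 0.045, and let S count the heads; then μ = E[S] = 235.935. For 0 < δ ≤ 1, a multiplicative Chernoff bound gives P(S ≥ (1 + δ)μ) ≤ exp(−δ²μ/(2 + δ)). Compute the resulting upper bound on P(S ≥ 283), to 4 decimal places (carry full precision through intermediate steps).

0.0140

Write 283 = (1 + δ)μ, so δ = 283/235.935 − 1 = 0.1994829…
Then the exponent is δ²μ/(2 + δ) = (283 − μ)² / (μ·(2 + δ)) = 4.268577.
Bound = exp(−4.268577) = 0.01400.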